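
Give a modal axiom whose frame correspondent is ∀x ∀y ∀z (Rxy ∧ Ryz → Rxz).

□ψ → □□ψ

The condition is transitivity. The 4 schema □ψ → □□ψ defines it.
Suppose □ψ→□□ψ is valid. Take Rxy, Ryz and set V(ψ)={w : Rxw}. Then □ψ at x, so □□ψ at x, so □ψ at y, so ψ at z, i.e. Rxz.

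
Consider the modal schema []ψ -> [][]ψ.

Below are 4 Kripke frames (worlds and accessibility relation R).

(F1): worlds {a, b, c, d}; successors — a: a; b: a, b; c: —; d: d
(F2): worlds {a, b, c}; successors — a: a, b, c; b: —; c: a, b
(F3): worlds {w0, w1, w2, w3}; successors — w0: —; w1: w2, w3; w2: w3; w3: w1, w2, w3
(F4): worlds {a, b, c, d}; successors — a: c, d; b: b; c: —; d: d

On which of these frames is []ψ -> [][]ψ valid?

This is the axiom for transitivity; its first-order frame correspondent is forall x forall y forall z (Rxy & Ryz -> Rxz).
(F1): holds.
(F2): fails — Rca and Rac but not Rcc.
(F3): fails — Rw1w3 and Rw3w1 but not Rw1w1.
(F4): holds.

(F1), (F4)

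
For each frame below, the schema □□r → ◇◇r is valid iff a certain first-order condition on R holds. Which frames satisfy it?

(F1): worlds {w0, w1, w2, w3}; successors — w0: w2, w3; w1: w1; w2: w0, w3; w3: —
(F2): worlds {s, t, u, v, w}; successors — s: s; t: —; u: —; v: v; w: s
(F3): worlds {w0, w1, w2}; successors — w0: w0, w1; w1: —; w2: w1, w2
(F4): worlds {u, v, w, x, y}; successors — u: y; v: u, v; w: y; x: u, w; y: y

(F4)

Frame correspondent (Sahlqvist): ∀x ∃w (xR²w ∧ xR²w) — i.e. a generalized confluence (Geach) condition.
(F1): fails — at w3 but no w with w3R²w and w3R²w.
(F2): fails — at t but no w* with tR²w* and tR²w*.
(F3): fails — at w1 but no w with w1R²w and w1R²w.
(F4): condition met.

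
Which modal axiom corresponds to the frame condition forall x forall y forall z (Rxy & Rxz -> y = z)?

◇r → □r

This is partial functionality; the standard corresponding axiom is CD: ◇r → □r.
Suppose ◇r→□r is valid. Take Rxy, Rxz and set V(r)={y}. Then ◇r at x, so □r at x, so r at z, i.e. z=y.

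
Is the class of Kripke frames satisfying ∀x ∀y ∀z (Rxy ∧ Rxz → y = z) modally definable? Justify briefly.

Yes, by ◇p → □p

The condition is partial functionality. A defining modal formula is ◇p → □p.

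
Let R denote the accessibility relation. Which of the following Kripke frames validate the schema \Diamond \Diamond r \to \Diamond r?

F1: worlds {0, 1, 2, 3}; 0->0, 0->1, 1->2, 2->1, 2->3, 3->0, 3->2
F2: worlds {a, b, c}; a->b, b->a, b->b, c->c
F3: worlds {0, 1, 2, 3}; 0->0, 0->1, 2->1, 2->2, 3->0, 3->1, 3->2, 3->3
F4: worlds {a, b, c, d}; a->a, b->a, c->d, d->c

This is the axiom for transitivity; its first-order frame correspondent is \forall x \forall y \forall z (Rxy \wedge Ryz \to Rxz).
F1: fails — R32 and R23 but not R33.
F2: fails — Rab and Rba but not Raa.
F3: ✓.
F4: fails — Rcd and Rdc but not Rcc.

F3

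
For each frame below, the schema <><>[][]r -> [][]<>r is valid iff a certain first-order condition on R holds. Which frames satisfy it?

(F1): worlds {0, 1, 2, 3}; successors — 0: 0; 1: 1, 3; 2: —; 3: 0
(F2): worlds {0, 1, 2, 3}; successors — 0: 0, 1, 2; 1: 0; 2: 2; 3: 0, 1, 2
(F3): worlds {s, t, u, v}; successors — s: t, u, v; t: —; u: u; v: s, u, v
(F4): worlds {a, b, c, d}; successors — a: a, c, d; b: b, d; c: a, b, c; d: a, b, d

Frame correspondent (Sahlqvist): forall x forall y forall z ((x R^2 y & x R^2 z) -> exists w (y R^2 w & zRw)) — i.e. a generalized confluence (Geach) condition.
(F1): fails — 1R²0, 1R²1 but no w with 0R²w and 1Rw.
(F2): fails — 0R²2, 0R²1 but no w with 2R²w and 1Rw.
(F3): fails — vR²s, vR²t but no w with sR²w and tRw.
(F4): holds.
Valid on: (F4).

(F4)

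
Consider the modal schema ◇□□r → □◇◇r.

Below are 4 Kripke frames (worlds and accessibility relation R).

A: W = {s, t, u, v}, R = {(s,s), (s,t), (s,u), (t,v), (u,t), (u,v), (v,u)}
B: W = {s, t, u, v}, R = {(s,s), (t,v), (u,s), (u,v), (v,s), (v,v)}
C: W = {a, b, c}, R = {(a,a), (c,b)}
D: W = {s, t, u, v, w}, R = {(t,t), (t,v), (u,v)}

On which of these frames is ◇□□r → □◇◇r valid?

B

This is the axiom for a generalized confluence (Geach) condition; its first-order frame correspondent is ∀x ∀y ∀z ((xRy ∧ xRz) → ∃w (yR²w ∧ zR²w)).
A: fails — uRt, uRv but no w with tR²w and vR²w.
B: holds.
C: fails — cRb, cRb but no w with bR²w and bR²w.
D: fails — tRt, tRv but no w* with tR²w* and vR²w*.
Valid on: B.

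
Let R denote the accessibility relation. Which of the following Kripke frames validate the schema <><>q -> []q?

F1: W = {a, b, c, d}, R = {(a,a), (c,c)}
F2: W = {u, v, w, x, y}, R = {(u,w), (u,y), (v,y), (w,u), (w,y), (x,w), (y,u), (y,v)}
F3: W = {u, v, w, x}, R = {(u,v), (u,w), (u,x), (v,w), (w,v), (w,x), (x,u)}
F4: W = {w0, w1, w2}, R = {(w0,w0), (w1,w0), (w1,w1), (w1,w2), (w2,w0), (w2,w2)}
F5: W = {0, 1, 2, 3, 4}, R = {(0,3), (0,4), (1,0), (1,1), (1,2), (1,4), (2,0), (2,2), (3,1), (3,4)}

The schema corresponds to a generalized confluence (Geach) condition: forall x forall y forall z ((x R^2 y & xRz) -> exists w (y = w & z = w)).
F1: satisfies the condition.
F2: fails — uR²u, uRw but u ≠ w.
F3: fails — uR²u, uRv but u ≠ v.
F4: fails — w1R²w0, w1Rw1 but w0 ≠ w1.
F5: fails — 0R²1, 0R3 but 1 ≠ 3.
Valid on: F1.

F1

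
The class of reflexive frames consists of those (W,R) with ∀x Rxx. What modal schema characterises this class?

A defining formula is □ψ → ψ (the T axiom).
Suppose □ψ→ψ is valid. At any x set V(ψ)={w : Rxw}. Then □ψ holds at x, so ψ holds at x, i.e. Rxx.

□ψ → ψ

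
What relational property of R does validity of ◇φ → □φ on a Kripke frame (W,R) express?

partial functionality: ∀x ∀y ∀z (Rxy ∧ Rxz → y = z)

Suppose ◇φ→□φ is valid. Take Rxy, Rxz and set V(φ)={y}. Then ◇φ at x, so □φ at x, so φ at z, i.e. z=y.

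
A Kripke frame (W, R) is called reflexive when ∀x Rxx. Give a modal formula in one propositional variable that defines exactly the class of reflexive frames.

The condition is reflexivity. The T schema □r → r defines it.

□r → r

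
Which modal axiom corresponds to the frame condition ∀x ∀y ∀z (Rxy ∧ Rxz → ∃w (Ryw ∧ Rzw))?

A defining formula is ◇□s → □◇s (the .2 axiom).
Suppose ◇□s→□◇s is valid. Take Rxy, Rxz and set V(s)={w : Ryw}. Then □s at y so ◇□s at x, so □◇s at x, so ◇s at z, giving w with Rzw and Ryw.

◇□s → □◇s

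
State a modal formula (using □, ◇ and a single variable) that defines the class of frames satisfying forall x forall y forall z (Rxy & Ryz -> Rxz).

The condition is transitivity. The 4 schema □p → □□p defines it.
Suppose □p→□□p is valid. Take Rxy, Ryz and set V(p)={w : Rxw}. Then □p at x, so □□p at x, so □p at y, so p at z, i.e. Rxz.

□p → □□p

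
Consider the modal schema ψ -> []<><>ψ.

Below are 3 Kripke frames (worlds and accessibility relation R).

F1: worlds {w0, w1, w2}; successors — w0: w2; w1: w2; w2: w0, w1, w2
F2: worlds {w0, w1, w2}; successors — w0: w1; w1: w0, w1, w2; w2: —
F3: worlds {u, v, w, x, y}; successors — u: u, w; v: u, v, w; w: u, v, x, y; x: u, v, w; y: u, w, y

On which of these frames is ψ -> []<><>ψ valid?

Frame correspondent (Sahlqvist): forall x forall z (xRz -> exists w (x = w & z R^2 w)) — i.e. a generalized confluence (Geach) condition.
F1: condition met.
F2: fails — w1Rw2 but no w with w1=w and w2R²w.
F3: fails — xRw but no t with x=t and wR²t.

F1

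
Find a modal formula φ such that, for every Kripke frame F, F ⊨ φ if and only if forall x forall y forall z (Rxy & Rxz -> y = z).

The condition is partial functionality. The CD schema ◇q → □q defines it.
Suppose ◇q→□q is valid. Take Rxy, Rxz and set V(q)={y}. Then ◇q at x, so □q at x, so q at z, i.e. z=y.

◇q → □q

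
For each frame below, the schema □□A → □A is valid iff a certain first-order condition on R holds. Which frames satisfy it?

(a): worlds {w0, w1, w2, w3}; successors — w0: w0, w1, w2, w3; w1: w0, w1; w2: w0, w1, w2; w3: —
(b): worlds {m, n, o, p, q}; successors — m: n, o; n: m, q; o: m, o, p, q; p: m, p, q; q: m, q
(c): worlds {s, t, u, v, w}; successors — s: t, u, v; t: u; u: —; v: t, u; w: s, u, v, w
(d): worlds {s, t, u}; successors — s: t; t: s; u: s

The schema corresponds to density: ∀x ∀y (Rxy → ∃z (Rxz ∧ Rzy)).
(a): satisfies the condition.
(b): fails — Rmn but no z with Rmz and Rzn.
(c): fails — Rvt but no z with Rvz and Rzt.
(d): fails — Rus but no z with Ruz and Rzs.

(a)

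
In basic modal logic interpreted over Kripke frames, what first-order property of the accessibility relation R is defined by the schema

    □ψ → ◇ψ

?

Seriality

This is the D axiom.
Its frame correspondent is seriality — ∀x ∃y Rxy.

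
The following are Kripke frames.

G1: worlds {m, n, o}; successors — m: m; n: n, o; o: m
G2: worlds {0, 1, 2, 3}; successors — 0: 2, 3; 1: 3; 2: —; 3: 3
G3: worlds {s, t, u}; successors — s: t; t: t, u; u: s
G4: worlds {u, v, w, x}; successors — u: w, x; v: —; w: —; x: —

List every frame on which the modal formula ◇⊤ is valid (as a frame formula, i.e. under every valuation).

Frame correspondent (Sahlqvist): ∀x ∃y Rxy — i.e. seriality.
G1: holds.
G2: fails — world 2 has no successor.
G3: holds.
G4: fails — world v has no successor.
Valid on: G1, G3.

G1, G3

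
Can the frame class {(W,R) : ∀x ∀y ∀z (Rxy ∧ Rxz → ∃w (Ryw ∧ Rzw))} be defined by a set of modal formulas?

Yes, by ◇□p → □◇p

The condition is convergence. A defining modal formula is ◇□p → □◇p.
Suppose ◇□p→□◇p is valid. Take Rxy, Rxz and set V(p)={w : Ryw}. Then □p at y so ◇□p at x, so □◇p at x, so ◇p at z, giving w with Rzw and Ryw.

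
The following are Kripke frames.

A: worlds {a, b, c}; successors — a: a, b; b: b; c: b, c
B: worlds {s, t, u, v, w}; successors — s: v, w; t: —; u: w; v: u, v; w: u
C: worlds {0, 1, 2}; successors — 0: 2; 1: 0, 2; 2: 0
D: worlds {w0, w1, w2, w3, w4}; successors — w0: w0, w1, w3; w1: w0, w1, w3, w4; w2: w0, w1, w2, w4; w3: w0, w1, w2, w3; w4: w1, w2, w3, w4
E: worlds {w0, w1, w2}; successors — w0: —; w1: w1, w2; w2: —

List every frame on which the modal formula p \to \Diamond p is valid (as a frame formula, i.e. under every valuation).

A, D

The schema corresponds to reflexivity: \forall x Rxx.
A: satisfies the condition.
B: fails — world s does not see itself.
C: fails — world 0 does not see itself.
D: satisfies the condition.
E: fails — world w0 does not see itself.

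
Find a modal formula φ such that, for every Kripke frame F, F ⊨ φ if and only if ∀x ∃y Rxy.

The condition is seriality. The D schema □ψ → ◇ψ defines it.
Suppose □ψ→◇ψ is valid. At any x set V(ψ)=W. Then □ψ at x, so ◇ψ at x, so x has a successor.

□ψ → ◇ψ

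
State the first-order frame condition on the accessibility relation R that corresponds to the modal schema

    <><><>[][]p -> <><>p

forall x forall y (x R^3 y -> exists w (y R^2 w & x R^2 w))

This is a Sahlqvist (Geach-type) schema ◇^3□^2p → □^0◇^2p.
Minimal-valuation argument: fix x; take any y with xR^3y and any z with xR^0z. Set V(p) to the set of worlds R-reachable from y in exactly 2 steps. Then □^2p holds at y, so the antecedent holds at x; validity forces ◇^2p at z, giving a w with zR^2w and yR^2w.
First-order correspondent: forall x forall y (x R^3 y -> exists w (y R^2 w & x R^2 w)).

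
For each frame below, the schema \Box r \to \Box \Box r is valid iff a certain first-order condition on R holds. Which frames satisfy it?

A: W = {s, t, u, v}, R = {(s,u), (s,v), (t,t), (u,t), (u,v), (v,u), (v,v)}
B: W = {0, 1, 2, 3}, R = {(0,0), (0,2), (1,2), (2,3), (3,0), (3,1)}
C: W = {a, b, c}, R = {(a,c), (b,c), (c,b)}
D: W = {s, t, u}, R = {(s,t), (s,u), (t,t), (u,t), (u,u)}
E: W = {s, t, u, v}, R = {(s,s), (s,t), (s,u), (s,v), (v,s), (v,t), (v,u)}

This is the axiom for transitivity; its first-order frame correspondent is \forall x \forall y \forall z (Rxy \wedge Ryz \to Rxz).
A: fails — Ruv and Rvu but not Ruu.
B: fails — R02 and R23 but not R03.
C: fails — Rac and Rcb but not Rab.
D: satisfies the condition.
E: fails — Rvs and Rsv but not Rvv.
Valid on: D.

D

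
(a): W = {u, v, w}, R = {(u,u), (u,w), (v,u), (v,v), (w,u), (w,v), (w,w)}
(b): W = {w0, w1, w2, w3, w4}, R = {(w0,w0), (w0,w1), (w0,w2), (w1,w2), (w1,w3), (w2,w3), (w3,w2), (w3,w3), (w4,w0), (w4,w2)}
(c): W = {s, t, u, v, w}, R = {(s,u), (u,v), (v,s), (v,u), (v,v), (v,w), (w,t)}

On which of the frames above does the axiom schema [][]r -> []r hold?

(a), (b)

The schema corresponds to density: forall x forall y (Rxy -> exists z (Rxz & Rzy)).
(a): satisfies the condition.
(b): satisfies the condition.
(c): fails — Rwt but no z with Rwz and Rzt.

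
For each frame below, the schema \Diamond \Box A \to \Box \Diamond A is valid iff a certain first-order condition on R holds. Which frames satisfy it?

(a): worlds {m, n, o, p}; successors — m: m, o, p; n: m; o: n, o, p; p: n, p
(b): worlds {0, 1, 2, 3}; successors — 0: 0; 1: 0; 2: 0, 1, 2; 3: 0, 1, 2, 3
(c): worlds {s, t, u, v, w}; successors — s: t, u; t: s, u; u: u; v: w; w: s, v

(b)

The schema corresponds to convergence: \forall x \forall y \forall z (Rxy \wedge Rxz \to \exists w (Ryw \wedge Rzw)).
(a): fails — Ron and Rop but n and p have no common successor.
(b): ✓.
(c): fails — Rwv and Rws but v and s have no common successor.
Valid on: (b).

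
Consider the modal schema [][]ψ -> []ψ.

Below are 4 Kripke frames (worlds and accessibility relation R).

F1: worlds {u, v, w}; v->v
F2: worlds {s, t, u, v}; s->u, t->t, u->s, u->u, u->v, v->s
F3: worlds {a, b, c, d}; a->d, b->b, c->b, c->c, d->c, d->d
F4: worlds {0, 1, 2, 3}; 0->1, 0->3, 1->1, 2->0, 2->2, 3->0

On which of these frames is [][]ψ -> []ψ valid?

Frame correspondent (Sahlqvist): forall x forall y (Rxy -> exists z (Rxz & Rzy)) — i.e. density.
F1: condition met.
F2: fails — Rvs but no z with Rvz and Rzs.
F3: condition met.
F4: fails — R03 but no z with R0z and Rz3.

F1, F3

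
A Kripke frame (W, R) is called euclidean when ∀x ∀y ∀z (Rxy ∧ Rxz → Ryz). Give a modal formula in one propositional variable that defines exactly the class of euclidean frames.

This is the Euclidean property; the standard corresponding axiom is 5: ◇r → □◇r.

◇r → □◇r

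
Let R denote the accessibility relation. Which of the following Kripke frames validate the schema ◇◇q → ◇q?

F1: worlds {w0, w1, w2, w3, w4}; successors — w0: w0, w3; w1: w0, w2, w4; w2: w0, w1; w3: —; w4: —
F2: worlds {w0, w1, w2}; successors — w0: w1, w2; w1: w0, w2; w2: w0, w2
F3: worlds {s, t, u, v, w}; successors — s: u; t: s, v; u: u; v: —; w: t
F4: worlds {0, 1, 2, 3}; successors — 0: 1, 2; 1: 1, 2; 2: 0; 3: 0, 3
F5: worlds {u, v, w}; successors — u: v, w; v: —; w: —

Frame correspondent (Sahlqvist): ∀x ∀y ∀z (Rxy ∧ Ryz → Rxz) — i.e. transitivity.
F1: fails — Rw1w2 and Rw2w1 but not Rw1w1.
F2: fails — Rw1w0 and Rw0w1 but not Rw1w1.
F3: fails — Rwt and Rtv but not Rwv.
F4: fails — R02 and R20 but not R00.
F5: satisfies the condition.
Valid on: F5.

F5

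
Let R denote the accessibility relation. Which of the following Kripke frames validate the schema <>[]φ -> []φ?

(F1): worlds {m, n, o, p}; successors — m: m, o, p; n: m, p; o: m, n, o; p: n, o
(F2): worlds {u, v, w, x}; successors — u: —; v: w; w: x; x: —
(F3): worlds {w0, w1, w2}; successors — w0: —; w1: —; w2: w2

Frame correspondent (Sahlqvist): forall x forall y forall z (Rxy & Rxz -> Ryz) — i.e. the Euclidean property.
(F1): fails — Rmo and Rmp but not Rop.
(F2): fails — Rvw and Rvw but not Rww.
(F3): holds.
Valid on: (F3).

(F3)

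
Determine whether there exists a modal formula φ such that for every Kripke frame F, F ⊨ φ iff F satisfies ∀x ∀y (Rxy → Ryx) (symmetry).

Yes — defined by r → □◇r

This is a Sahlqvist condition; the B axiom r → □◇r defines it.
Suppose r→□◇r is valid. Take Rxy and set V(r)={x}. Then r at x, so □◇r at x, so ◇r at y, so some z with Ryz has r; z=x, i.e. Ryx.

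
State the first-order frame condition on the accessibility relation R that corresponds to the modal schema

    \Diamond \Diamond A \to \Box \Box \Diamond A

This is a Sahlqvist (Geach-type) schema ◇^2□^0A → □^2◇^1A.
First-order correspondent: \forall x \forall y \forall z ((x R^2 y \wedge x R^2 z) \to \exists w (y = w \wedge zRw)).

\forall x \forall y \forall z ((x R^2 y \wedge x R^2 z) \to \exists w (y = w \wedge zRw))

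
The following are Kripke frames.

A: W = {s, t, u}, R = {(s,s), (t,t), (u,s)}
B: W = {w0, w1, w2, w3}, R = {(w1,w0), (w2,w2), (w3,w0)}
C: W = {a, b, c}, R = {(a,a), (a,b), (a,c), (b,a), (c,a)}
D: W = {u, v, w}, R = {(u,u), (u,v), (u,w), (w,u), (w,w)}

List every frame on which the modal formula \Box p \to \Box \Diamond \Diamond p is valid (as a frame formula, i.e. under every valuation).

A, C

This is the axiom for a generalized confluence (Geach) condition; its first-order frame correspondent is \forall x \forall z (xRz \to \exists w (xRw \wedge z R^2 w)).
A: ✓.
B: fails — w1Rw0 but no w with w1Rw and w0R²w.
C: ✓.
D: fails — uRv but no t with uRt and vR²t.
Valid on: A, C.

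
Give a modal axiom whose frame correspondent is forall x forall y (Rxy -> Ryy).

□(□q → q)

The condition is shift-reflexivity. The T□ schema □(□q → q) defines it.
Suppose □(□q→q) is valid. Take Rxy and set V(q)={w : Ryw}. Then at y, □q holds; since □(□q→q) at x, □q→q at y, so q at y, i.e. Ryy.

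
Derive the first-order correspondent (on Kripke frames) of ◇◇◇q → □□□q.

∀x ∀y ∀z ((xR³y ∧ xR³z) → ∃w (y = w ∧ z = w))

This is a Sahlqvist (Geach-type) schema ◇^3□^0q → □^3◇^0q.
First-order correspondent: ∀x ∀y ∀z ((xR³y ∧ xR³z) → ∃w (y = w ∧ z = w)).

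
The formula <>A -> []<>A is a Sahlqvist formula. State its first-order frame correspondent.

Suppose ◇A→□◇A is valid. Take Rxy, Rxz and set V(A)={y}. Then ◇A at x, so □◇A at x, so ◇A at z, so some w with Rzw has A; w=y, i.e. Rzy. By symmetry of the argument, Ryz.

the Euclidean property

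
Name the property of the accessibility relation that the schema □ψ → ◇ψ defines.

Seriality

Suppose □ψ→◇ψ is valid. At any x set V(ψ)=W. Then □ψ at x, so ◇ψ at x, so x has a successor.
Conversely, on a frame with seriality the schema holds at every world under every valuation.
Frame condition: ∀x ∃y Rxy.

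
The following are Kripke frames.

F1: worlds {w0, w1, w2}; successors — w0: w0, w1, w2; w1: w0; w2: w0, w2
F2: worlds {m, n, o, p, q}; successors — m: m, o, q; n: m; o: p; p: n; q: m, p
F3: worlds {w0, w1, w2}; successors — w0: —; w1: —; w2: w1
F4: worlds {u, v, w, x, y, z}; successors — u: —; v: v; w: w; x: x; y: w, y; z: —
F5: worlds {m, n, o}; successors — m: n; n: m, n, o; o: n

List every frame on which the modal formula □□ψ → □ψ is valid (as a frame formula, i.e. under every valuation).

Frame correspondent (Sahlqvist): ∀x ∀y (Rxy → ∃z (Rxz ∧ Rzy)) — i.e. density.
F1: satisfies the condition.
F2: fails — Rop but no z with Roz and Rzp.
F3: fails — Rw2w1 but no z with Rw2z and Rzw1.
F4: satisfies the condition.
F5: satisfies the condition.
Valid on: F1, F4, F5.

F1, F4, F5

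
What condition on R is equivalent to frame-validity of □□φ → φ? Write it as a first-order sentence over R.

∀x ∃w (xR²w ∧ x = w)

This is a Sahlqvist (Geach-type) schema ◇^0□^2φ → □^0◇^0φ.
Minimal-valuation argument: fix x; take any y with xR^0y and any z with xR^0z. Set V(φ) to the set of worlds R-reachable from y in exactly 2 steps. Then □^2φ holds at y, so the antecedent holds at x; validity forces ◇^0φ at z, giving a w with zR^0w and yR^2w.
First-order correspondent: ∀x ∃w (xR²w ∧ x = w).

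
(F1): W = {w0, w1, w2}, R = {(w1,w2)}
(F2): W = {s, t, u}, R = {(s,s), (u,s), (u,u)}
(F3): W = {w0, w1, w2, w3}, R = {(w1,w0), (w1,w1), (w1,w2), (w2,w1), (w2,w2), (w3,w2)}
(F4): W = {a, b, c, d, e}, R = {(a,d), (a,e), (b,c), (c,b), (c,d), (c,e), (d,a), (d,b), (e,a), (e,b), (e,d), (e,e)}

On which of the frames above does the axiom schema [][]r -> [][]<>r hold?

(F1), (F2)

The schema corresponds to a generalized confluence (Geach) condition: forall x forall z (x R^2 z -> exists w (x R^2 w & zRw)).
(F1): ✓.
(F2): ✓.
(F3): fails — w1R²w0 but no w with w1R²w and w0Rw.
(F4): fails — aR²b but no w with aR²w and bRw.
Valid on: (F1), (F2).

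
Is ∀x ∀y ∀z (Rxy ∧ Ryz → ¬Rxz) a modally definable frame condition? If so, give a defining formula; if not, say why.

Modal frame validity is preserved under surjective bounded morphisms.
The 5-cycle (worlds w0,w1,w2,w3,w4 with w0→w1→w2→w3→w4→w0) is intransitive. Mapping every world to a single reflexive point • is a surjective bounded morphism; the reflexive point is not intransitive (R••∧R•• but R••).
So no modal formula (or set of formulas) defines exactly the intransitive frames.

No — not modally definable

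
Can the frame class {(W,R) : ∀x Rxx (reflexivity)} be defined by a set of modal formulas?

Yes: it is reflexivity, defined by the T schema □q → q.

Yes, by □q → q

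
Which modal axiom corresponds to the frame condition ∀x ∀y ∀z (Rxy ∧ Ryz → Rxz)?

□ψ → □□ψ

This is transitivity; the standard corresponding axiom is 4: □ψ → □□ψ.
Suppose □ψ→□□ψ is valid. Take Rxy, Ryz and set V(ψ)={w : Rxw}. Then □ψ at x, so □□ψ at x, so □ψ at y, so ψ at z, i.e. Rxz.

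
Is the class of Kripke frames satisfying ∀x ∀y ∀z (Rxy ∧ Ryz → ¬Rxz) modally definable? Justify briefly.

Modal frame validity is preserved under surjective bounded morphisms.
The 3-cycle (worlds a,b,c with a→b→c→a) is intransitive. Mapping every world to a single reflexive point • is a surjective bounded morphism; the reflexive point is not intransitive (R••∧R•• but R••).
So no modal formula (or set of formulas) defines exactly the intransitive frames.

No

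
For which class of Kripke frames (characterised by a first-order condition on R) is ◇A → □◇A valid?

the Euclidean property

Suppose ◇A→□◇A is valid. Take Rxy, Rxz and set V(A)={y}. Then ◇A at x, so □◇A at x, so ◇A at z, so some w with Rzw has A; w=y, i.e. Rzy. By symmetry of the argument, Ryz.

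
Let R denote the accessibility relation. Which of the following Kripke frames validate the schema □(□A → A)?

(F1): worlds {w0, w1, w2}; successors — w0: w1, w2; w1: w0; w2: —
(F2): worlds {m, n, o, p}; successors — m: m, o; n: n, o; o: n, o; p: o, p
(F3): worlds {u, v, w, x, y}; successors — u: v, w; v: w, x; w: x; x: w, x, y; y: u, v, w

(F2)

Frame correspondent (Sahlqvist): ∀x ∀y (Rxy → Ryy) — i.e. shift-reflexivity.
(F1): fails — Rw0w1 but not Rw1w1.
(F2): holds.
(F3): fails — Ruv but not Rvv.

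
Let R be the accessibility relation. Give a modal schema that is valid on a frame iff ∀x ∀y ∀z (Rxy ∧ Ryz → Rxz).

□s → □□s

This is transitivity; the standard corresponding axiom is 4: □s → □□s.
Suppose □s→□□s is valid. Take Rxy, Ryz and set V(s)={w : Rxw}. Then □s at x, so □□s at x, so □s at y, so s at z, i.e. Rxz.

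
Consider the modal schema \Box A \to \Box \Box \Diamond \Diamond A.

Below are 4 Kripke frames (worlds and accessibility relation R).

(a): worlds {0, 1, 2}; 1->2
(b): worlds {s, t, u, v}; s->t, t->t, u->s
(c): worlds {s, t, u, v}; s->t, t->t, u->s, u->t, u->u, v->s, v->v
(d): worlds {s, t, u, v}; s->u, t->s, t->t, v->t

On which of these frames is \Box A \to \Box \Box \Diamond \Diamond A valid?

(a)

Frame correspondent (Sahlqvist): \forall x \forall z (x R^2 z \to \exists w (xRw \wedge z R^2 w)) — i.e. a generalized confluence (Geach) condition.
(a): ✓.
(b): fails — uR²t but no w with uRw and tR²w.
(c): fails — vR²s but no w with vRw and sR²w.
(d): fails — tR²s but no w with tRw and sR²w.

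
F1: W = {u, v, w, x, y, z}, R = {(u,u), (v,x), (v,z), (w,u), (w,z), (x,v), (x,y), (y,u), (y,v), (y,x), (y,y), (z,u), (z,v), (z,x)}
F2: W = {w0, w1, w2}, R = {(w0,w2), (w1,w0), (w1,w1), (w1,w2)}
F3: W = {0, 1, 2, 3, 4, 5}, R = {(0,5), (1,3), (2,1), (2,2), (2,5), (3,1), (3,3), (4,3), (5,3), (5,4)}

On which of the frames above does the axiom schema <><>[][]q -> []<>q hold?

F3

This is the axiom for a generalized confluence (Geach) condition; its first-order frame correspondent is forall x forall y forall z ((x R^2 y & xRz) -> exists w (y R^2 w & zRw)).
F1: fails — vR²u, vRx but no t with uR²t and xRt.
F2: fails — w1R²w0, w1Rw0 but no w with w0R²w and w0Rw.
F3: satisfies the condition.
Valid on: F3.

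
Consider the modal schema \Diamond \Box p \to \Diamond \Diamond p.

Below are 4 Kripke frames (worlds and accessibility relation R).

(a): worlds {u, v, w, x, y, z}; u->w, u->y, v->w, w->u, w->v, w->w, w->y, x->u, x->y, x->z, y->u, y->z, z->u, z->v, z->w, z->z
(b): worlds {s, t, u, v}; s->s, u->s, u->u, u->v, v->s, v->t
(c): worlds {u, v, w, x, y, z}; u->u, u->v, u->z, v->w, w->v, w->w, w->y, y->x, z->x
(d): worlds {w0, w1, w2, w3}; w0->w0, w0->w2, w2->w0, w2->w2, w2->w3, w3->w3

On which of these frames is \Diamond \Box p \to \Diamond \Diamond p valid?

(a), (d)

This is the axiom for a generalized confluence (Geach) condition; its first-order frame correspondent is \forall x \forall y (xRy \to \exists w (yRw \wedge x R^2 w)).
(a): satisfies the condition.
(b): fails — vRt but no w with tRw and vR²w.
(c): fails — yRx but no t with xRt and yR²t.
(d): satisfies the condition.
Valid on: (a), (d).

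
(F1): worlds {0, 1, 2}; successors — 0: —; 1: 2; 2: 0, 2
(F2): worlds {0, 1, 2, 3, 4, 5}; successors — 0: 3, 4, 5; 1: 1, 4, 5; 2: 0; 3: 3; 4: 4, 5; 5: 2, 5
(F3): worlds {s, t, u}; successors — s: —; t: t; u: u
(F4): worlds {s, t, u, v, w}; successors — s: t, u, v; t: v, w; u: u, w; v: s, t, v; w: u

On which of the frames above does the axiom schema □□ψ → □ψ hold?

(F1), (F3)

The schema corresponds to density: ∀x ∀y (Rxy → ∃z (Rxz ∧ Rzy)).
(F1): holds.
(F2): fails — R20 but no z with R2z and Rz0.
(F3): holds.
(F4): fails — Rtw but no z with Rtz and Rzw.
Valid on: (F1), (F3).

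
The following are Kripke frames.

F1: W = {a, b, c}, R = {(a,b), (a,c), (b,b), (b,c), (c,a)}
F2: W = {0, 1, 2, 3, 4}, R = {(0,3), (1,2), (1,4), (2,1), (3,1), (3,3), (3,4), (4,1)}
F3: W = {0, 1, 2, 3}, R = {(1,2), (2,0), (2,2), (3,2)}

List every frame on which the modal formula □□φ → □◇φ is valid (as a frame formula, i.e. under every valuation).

Frame correspondent (Sahlqvist): ∀x ∀z (xRz → ∃w (xR²w ∧ zRw)) — i.e. a generalized confluence (Geach) condition.
F1: ✓.
F2: ✓.
F3: fails — 2R0 but no w with 2R²w and 0Rw.

F1, F2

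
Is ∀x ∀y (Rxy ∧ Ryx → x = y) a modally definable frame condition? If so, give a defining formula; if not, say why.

No

If a class were modally definable it would be closed under surjective bounded morphisms (Goldblatt–Thomason).
The 8-cycle (worlds s,t,u,v,w,x,y,z with s→t→u→v→w→x→y→z→s) is antisymmetric. Sending even-indexed worlds to s and odd-indexed worlds to t is a surjective bounded morphism onto the two-world frame with s↔t, which is not antisymmetric.
Hence antisymmetry is not modally definable.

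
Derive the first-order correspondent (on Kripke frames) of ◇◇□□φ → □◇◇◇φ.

∀x ∀y ∀z ((xR²y ∧ xRz) → ∃w (yR²w ∧ zR³w))

This is a Sahlqvist (Geach-type) schema ◇^2□^2φ → □^1◇^3φ.
Minimal-valuation argument: fix x; take any y with xR^2y and any z with xR^1z. Set V(φ) to the set of worlds R-reachable from y in exactly 2 steps. Then □^2φ holds at y, so the antecedent holds at x; validity forces ◇^3φ at z, giving a w with zR^3w and yR^2w.
First-order correspondent: ∀x ∀y ∀z ((xR²y ∧ xRz) → ∃w (yR²w ∧ zR³w)).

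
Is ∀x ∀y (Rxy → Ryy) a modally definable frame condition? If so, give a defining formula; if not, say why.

Definable; □(□r → r) defines it

The condition is shift-reflexivity. A defining modal formula is □(□r → r).
Suppose □(□r→r) is valid. Take Rxy and set V(r)={w : Ryw}. Then at y, □r holds; since □(□r→r) at x, □r→r at y, so r at y, i.e. Ryy.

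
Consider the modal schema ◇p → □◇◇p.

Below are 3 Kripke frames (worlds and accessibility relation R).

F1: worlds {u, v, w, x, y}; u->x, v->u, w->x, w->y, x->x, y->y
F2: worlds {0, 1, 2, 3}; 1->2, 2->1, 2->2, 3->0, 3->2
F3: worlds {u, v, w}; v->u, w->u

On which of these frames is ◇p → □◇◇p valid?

This is the axiom for a generalized confluence (Geach) condition; its first-order frame correspondent is ∀x ∀y ∀z ((xRy ∧ xRz) → ∃w (y = w ∧ zR²w)).
F1: fails — vRu, vRu but no t with u=t and uR²t.
F2: fails — 3R0, 3R0 but no w with 0=w and 0R²w.
F3: fails — vRu, vRu but no t with u=t and uR²t.
Valid on no frame.

none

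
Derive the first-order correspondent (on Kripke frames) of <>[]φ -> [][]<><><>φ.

forall x forall y forall z ((xRy & x R^2 z) -> exists w (yRw & z R^3 w))

This is a Sahlqvist (Geach-type) schema ◇^1□^1φ → □^2◇^3φ.
Minimal-valuation argument: fix x; take any y with xR^1y and any z with xR^2z. Set V(φ) to the set of worlds R-reachable from y in exactly 1 step. Then □^1φ holds at y, so the antecedent holds at x; validity forces ◇^3φ at z, giving a w with zR^3w and yR^1w.
First-order correspondent: forall x forall y forall z ((xRy & x R^2 z) -> exists w (yRw & z R^3 w)).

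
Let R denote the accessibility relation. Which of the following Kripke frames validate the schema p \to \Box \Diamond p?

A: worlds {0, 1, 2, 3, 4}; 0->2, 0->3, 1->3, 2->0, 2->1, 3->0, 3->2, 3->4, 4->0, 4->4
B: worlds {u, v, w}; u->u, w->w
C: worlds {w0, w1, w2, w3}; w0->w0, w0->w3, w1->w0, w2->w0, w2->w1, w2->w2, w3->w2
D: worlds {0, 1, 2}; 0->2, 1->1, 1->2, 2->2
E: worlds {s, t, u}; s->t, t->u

The schema corresponds to symmetry: \forall x \forall y (Rxy \to Ryx).
A: fails — R34 but not R43.
B: holds.
C: fails — Rw1w0 but not Rw0w1.
D: fails — R12 but not R21.
E: fails — Rtu but not Rut.
Valid on: B.

B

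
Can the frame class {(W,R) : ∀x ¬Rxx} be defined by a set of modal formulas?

Modal frame validity is preserved under surjective bounded morphisms.
The 2-cycle (worlds s,t with s→t→s) is irreflexive, and the map sending every world to a single reflexive point • is a surjective bounded morphism (forth: every edge maps to (•,•); back: every world has a successor). So any modal formula valid on the 2-cycle is also valid on the reflexive point, which is not irreflexive.
So the class is not modally definable.

No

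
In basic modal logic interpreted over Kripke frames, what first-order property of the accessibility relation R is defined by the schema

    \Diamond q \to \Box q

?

partial functionality: \forall x \forall y \forall z (Rxy \wedge Rxz \to y = z)

Suppose ◇q→□q is valid. Take Rxy, Rxz and set V(q)={y}. Then ◇q at x, so □q at x, so q at z, i.e. z=y.
Conversely, any frame satisfying \forall x \forall y \forall z (Rxy \wedge Rxz \to y = z) validates the schema.
Frame condition: \forall x \forall y \forall z (Rxy \wedge Rxz \to y = z).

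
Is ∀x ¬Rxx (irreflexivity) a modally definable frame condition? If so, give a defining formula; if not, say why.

Modal frame validity is preserved under surjective bounded morphisms.
The 2-cycle (worlds a,b with a→b→a) is irreflexive, and the map sending every world to a single reflexive point • is a surjective bounded morphism (forth: every edge maps to (•,•); back: every world has a successor). So any modal formula valid on the 2-cycle is also valid on the reflexive point, which is not irreflexive.
Hence irreflexivity is not modally definable.

Not definable by any modal formula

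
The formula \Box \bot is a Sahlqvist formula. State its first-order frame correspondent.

This schema is the Ver axiom.
Its frame correspondent is emptiness of R — \forall x \forall y \neg Rxy.

emptiness of R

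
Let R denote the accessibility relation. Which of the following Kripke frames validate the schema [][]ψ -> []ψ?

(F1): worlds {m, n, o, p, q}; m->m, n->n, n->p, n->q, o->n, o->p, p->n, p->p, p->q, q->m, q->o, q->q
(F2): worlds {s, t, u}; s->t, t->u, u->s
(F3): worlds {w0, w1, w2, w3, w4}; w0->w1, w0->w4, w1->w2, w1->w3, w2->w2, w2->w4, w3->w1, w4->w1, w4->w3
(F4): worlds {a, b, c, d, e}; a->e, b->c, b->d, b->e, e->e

(F1)

This is the axiom for density; its first-order frame correspondent is forall x forall y (Rxy -> exists z (Rxz & Rzy)).
(F1): holds.
(F2): fails — Rus but no z with Ruz and Rzs.
(F3): fails — Rw0w4 but no z with Rw0z and Rzw4.
(F4): fails — Rbc but no z with Rbz and Rzc.
Valid on: (F1).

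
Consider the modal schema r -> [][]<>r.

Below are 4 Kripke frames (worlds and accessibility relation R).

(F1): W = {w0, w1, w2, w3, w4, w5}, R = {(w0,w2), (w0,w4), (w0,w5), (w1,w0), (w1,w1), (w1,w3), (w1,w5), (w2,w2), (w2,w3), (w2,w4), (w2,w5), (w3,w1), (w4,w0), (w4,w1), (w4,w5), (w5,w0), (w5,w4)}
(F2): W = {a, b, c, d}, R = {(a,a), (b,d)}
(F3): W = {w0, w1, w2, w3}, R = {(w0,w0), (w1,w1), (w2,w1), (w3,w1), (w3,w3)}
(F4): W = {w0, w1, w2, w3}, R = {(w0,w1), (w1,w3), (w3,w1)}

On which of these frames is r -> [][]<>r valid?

(F2)

Frame correspondent (Sahlqvist): forall x forall z (x R^2 z -> exists w (x = w & zRw)) — i.e. a generalized confluence (Geach) condition.
(F1): fails — w0R²w0 but no w with w0=w and w0Rw.
(F2): satisfies the condition.
(F3): fails — w2R²w1 but no w with w2=w and w1Rw.
(F4): fails — w0R²w3 but no w with w0=w and w3Rw.
Valid on: (F2).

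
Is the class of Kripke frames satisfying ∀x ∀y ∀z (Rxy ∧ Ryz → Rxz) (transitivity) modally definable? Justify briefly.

The condition is transitivity. A defining modal formula is □q → □□q.
Suppose □q→□□q is valid. Take Rxy, Ryz and set V(q)={w : Rxw}. Then □q at x, so □□q at x, so □q at y, so q at z, i.e. Rxz.

Yes — defined by □q → □□q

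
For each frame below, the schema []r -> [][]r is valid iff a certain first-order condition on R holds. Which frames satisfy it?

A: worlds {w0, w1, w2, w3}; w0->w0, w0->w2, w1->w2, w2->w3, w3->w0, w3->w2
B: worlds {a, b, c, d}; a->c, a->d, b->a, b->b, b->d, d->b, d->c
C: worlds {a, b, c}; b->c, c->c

The schema corresponds to transitivity: forall x forall y forall z (Rxy & Ryz -> Rxz).
A: fails — Rw1w2 and Rw2w3 but not Rw1w3.
B: fails — Rba and Rac but not Rbc.
C: satisfies the condition.

C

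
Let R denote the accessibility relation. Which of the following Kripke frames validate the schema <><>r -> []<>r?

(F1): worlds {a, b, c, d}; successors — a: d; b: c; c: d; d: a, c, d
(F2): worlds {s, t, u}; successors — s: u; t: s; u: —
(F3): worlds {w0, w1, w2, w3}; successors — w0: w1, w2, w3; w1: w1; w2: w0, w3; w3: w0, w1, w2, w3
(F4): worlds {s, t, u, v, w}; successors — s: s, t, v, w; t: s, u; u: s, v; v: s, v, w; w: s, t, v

The schema corresponds to a generalized confluence (Geach) condition: forall x forall y forall z ((x R^2 y & xRz) -> exists w (y = w & zRw)).
(F1): fails — dR²a, dRa but no w with a=w and aRw.
(F2): ✓.
(F3): fails — w0R²w0, w0Rw1 but no w with w0=w and w1Rw.
(F4): fails — sR²t, sRt but no w* with t=w* and tRw*.
Valid on: (F2).

(F2)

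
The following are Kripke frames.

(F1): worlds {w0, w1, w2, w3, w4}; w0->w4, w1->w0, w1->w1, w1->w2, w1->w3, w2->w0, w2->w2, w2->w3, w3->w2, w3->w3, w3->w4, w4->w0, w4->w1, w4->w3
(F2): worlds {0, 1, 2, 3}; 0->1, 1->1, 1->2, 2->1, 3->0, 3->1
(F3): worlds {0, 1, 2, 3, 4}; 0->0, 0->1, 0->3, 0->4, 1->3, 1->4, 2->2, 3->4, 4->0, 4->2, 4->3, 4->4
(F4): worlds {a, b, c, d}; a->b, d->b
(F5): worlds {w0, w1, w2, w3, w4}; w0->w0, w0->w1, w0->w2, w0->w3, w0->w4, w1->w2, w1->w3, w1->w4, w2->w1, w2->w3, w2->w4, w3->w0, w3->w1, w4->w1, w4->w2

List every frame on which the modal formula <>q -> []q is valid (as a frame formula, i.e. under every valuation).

(F4)

Frame correspondent (Sahlqvist): forall x forall y forall z (Rxy & Rxz -> y = z) — i.e. partial functionality.
(F1): fails — w1 sees both w0 and w1.
(F2): fails — 1 sees both 1 and 2.
(F3): fails — 0 sees both 0 and 1.
(F4): condition met.
(F5): fails — w0 sees both w0 and w1.
Valid on: (F4).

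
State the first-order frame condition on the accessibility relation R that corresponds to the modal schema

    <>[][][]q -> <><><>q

forall x forall y (xRy -> exists w (y R^3 w & x R^3 w))

This is a Sahlqvist (Geach-type) schema ◇^1□^3q → □^0◇^3q.
Minimal-valuation argument: fix x; take any y with xR^1y and any z with xR^0z. Set V(q) to the set of worlds R-reachable from y in exactly 3 steps. Then □^3q holds at y, so the antecedent holds at x; validity forces ◇^3q at z, giving a w with zR^3w and yR^3w.
First-order correspondent: forall x forall y (xRy -> exists w (y R^3 w & x R^3 w)).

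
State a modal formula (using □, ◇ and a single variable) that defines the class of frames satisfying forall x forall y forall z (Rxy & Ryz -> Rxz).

A defining formula is □p → □□p (the 4 axiom).
Suppose □p→□□p is valid. Take Rxy, Ryz and set V(p)={w : Rxw}. Then □p at x, so □□p at x, so □p at y, so p at z, i.e. Rxz.

□p → □□p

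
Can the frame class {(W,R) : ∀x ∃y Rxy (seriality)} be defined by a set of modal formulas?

Yes — defined by □r → ◇r

The condition is seriality. A defining modal formula is □r → ◇r.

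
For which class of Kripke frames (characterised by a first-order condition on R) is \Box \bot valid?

Emptiness of R

□⊥ is valid iff no world has any successor (otherwise □⊥ fails at any world with one).
Conversely, any frame satisfying \forall x \forall y \neg Rxy validates the schema.
Frame condition: \forall x \forall y \neg Rxy.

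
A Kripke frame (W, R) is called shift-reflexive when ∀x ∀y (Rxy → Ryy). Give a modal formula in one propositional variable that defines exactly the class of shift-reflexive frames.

This is shift-reflexivity; the standard corresponding axiom is T□: □(□r → r).
Suppose □(□r→r) is valid. Take Rxy and set V(r)={w : Ryw}. Then at y, □r holds; since □(□r→r) at x, □r→r at y, so r at y, i.e. Ryy.

□(□r → r)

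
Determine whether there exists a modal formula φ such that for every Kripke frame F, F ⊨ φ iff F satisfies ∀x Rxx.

This is a Sahlqvist condition; the T axiom □p → p defines it.

Yes — defined by □p → p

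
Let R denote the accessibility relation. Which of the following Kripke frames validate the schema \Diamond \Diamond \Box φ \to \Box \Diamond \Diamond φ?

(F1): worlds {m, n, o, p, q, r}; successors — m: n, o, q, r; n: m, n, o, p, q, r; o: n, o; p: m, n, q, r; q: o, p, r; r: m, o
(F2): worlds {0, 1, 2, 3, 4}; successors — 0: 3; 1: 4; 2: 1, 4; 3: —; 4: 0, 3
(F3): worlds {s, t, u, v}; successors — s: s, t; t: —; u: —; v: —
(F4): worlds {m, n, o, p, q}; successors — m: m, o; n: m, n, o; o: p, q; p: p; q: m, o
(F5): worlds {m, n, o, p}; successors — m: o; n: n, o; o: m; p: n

This is the axiom for a generalized confluence (Geach) condition; its first-order frame correspondent is \forall x \forall y \forall z ((x R^2 y \wedge xRz) \to \exists w (yRw \wedge z R^2 w)).
(F1): satisfies the condition.
(F2): fails — 1R²3, 1R4 but no w with 3Rw and 4R²w.
(F3): fails — sR²s, sRt but no w with sRw and tR²w.
(F4): fails — oR²m, oRp but no w with mRw and pR²w.
(F5): fails — nR²o, nRo but no w with oRw and oR²w.

(F1)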